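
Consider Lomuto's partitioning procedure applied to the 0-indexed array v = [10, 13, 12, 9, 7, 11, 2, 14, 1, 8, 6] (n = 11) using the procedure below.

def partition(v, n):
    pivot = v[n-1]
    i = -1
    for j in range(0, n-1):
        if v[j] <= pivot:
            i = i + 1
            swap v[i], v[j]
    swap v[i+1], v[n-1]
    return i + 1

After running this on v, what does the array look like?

[2, 1, 6, 9, 7, 11, 10, 14, 13, 8, 12]

pivot = v[10] = 6; i = -1
j=0: v[0]=10 > 6 → no swap
j=1: v[1]=13 > 6 → no swap
j=2: v[2]=12 > 6 → no swap
j=3: v[3]=9 > 6 → no swap
j=4: v[4]=7 > 6 → no swap
j=5: v[5]=11 > 6 → no swap
j=6: v[6]=2 ≤ 6 → i=0, swap v[0],v[6] → [2, 13, 12, 9, 7, 11, 10, 14, 1, 8, 6]
j=7: v[7]=14 > 6 → no swap
j=8: v[8]=1 ≤ 6 → i=1, swap v[1],v[8] → [2, 1, 12, 9, 7, 11, 10, 14, 13, 8, 6]
j=9: v[9]=8 > 6 → no swap
final swap v[2],v[10] → [2, 1, 6, 9, 7, 11, 10, 14, 13, 8, 12]; return 2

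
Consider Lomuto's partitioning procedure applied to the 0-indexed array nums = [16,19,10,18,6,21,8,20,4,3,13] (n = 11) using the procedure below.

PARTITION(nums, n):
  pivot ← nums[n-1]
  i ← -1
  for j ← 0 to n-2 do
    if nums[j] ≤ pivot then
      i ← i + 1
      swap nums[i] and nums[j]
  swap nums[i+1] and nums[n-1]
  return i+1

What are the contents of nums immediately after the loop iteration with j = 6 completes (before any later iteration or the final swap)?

pivot = nums[10] = 13; i = -1
j=0: nums[0]=16 > 13 → no swap
j=1: nums[1]=19 > 13 → no swap
j=2: nums[2]=10 ≤ 13 → i=0, swap nums[0],nums[2] → [10,19,16,18,6,21,8,20,4,3,13]
j=3: nums[3]=18 > 13 → no swap
j=4: nums[4]=6 ≤ 13 → i=1, swap nums[1],nums[4] → [10,6,16,18,19,21,8,20,4,3,13]
j=5: nums[5]=21 > 13 → no swap
j=6: nums[6]=8 ≤ 13 → i=2, swap nums[2],nums[6] → [10,6,8,18,19,21,16,20,4,3,13]
(after j=6) nums = [10,6,8,18,19,21,16,20,4,3,13]

[10,6,8,18,19,21,16,20,4,3,13]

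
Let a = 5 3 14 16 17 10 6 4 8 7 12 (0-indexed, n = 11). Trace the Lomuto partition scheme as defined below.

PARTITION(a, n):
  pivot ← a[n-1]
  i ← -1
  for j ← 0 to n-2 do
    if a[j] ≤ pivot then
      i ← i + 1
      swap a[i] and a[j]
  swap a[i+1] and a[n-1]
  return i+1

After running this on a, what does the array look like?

5 3 10 6 4 8 7 12 14 16 17

pivot=12, i=-1
j=0: 5≤12, i=0, swap(0,0) ⇒ 5 3 14 16 17 10 6 4 8 7 12
j=1: 3≤12, i=1, swap(1,1) ⇒ 5 3 14 16 17 10 6 4 8 7 12
j=2: 14>12, skip
j=3: 16>12, skip
j=4: 17>12, skip
j=5: 10≤12, i=2, swap(2,5) ⇒ 5 3 10 16 17 14 6 4 8 7 12
j=6: 6≤12, i=3, swap(3,6) ⇒ 5 3 10 6 17 14 16 4 8 7 12
j=7: 4≤12, i=4, swap(4,7) ⇒ 5 3 10 6 4 14 16 17 8 7 12
j=8: 8≤12, i=5, swap(5,8) ⇒ 5 3 10 6 4 8 16 17 14 7 12
j=9: 7≤12, i=6, swap(6,9) ⇒ 5 3 10 6 4 8 7 17 14 16 12
swap(7,10) ⇒ 5 3 10 6 4 8 7 12 14 16 17; return 7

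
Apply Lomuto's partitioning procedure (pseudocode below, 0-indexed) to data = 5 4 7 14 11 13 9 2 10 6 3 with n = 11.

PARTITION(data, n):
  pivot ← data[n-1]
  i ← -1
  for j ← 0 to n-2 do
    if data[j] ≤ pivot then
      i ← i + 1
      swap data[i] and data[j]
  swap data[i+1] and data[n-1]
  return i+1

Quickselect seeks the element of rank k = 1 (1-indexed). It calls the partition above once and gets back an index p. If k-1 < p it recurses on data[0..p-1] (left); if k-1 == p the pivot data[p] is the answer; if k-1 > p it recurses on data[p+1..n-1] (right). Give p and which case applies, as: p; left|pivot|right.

1; left

pivot=3, i=-1
j=0: 5>3, skip
j=1: 4>3, skip
j=2: 7>3, skip
j=3: 14>3, skip
j=4: 11>3, skip
j=5: 13>3, skip
j=6: 9>3, skip
j=7: 2≤3, i=0, swap(0,7) ⇒ 2 4 7 14 11 13 9 5 10 6 3
j=8: 10>3, skip
j=9: 6>3, skip
swap(1,10) ⇒ 2 3 7 14 11 13 9 5 10 6 4; return 1
p = 1; k-1 = 0 < 1 ⇒ left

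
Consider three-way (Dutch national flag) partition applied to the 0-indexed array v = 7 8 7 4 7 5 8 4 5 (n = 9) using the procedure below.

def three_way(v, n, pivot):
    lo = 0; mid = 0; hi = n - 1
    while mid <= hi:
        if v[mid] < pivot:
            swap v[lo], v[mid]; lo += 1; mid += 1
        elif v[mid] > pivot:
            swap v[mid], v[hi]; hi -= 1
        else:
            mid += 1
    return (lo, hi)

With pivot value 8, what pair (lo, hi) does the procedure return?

(7, 8)

pivot = 8; lo=0, mid=0, hi=8
v[mid]=7<8: swap v[0],v[0]; lo=1,mid=1 → 7 8 7 4 7 5 8 4 5
v[mid]=8=8: mid=2
v[mid]=7<8: swap v[1],v[2]; lo=2,mid=3 → 7 7 8 4 7 5 8 4 5
v[mid]=4<8: swap v[2],v[3]; lo=3,mid=4 → 7 7 4 8 7 5 8 4 5
v[mid]=7<8: swap v[3],v[4]; lo=4,mid=5 → 7 7 4 7 8 5 8 4 5
v[mid]=5<8: swap v[4],v[5]; lo=5,mid=6 → 7 7 4 7 5 8 8 4 5
v[mid]=8=8: mid=7
v[mid]=4<8: swap v[5],v[7]; lo=6,mid=8 → 7 7 4 7 5 4 8 8 5
v[mid]=5<8: swap v[6],v[8]; lo=7,mid=9 → 7 7 4 7 5 4 5 8 8
end: lo=7, hi=8; v = 7 7 4 7 5 4 5 8 8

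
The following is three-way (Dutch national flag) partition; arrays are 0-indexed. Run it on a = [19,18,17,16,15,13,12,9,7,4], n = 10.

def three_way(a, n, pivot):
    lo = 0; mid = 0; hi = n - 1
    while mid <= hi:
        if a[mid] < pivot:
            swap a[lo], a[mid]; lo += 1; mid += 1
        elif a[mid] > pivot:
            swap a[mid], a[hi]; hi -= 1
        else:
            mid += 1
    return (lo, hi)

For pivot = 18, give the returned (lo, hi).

(8, 8)

lo=0 mid=0 hi=9
19>18: swap(0,9), hi=8 ⇒ [4,18,17,16,15,13,12,9,7,19]
4<18: swap(0,0), lo=1 mid=1 ⇒ [4,18,17,16,15,13,12,9,7,19]
18=18: mid=2
17<18: swap(1,2), lo=2 mid=3 ⇒ [4,17,18,16,15,13,12,9,7,19]
16<18: swap(2,3), lo=3 mid=4 ⇒ [4,17,16,18,15,13,12,9,7,19]
15<18: swap(3,4), lo=4 mid=5 ⇒ [4,17,16,15,18,13,12,9,7,19]
13<18: swap(4,5), lo=5 mid=6 ⇒ [4,17,16,15,13,18,12,9,7,19]
12<18: swap(5,6), lo=6 mid=7 ⇒ [4,17,16,15,13,12,18,9,7,19]
9<18: swap(6,7), lo=7 mid=8 ⇒ [4,17,16,15,13,12,9,18,7,19]
7<18: swap(7,8), lo=8 mid=9 ⇒ [4,17,16,15,13,12,9,7,18,19]
done. lo=8 hi=8; a=[4,17,16,15,13,12,9,7,18,19]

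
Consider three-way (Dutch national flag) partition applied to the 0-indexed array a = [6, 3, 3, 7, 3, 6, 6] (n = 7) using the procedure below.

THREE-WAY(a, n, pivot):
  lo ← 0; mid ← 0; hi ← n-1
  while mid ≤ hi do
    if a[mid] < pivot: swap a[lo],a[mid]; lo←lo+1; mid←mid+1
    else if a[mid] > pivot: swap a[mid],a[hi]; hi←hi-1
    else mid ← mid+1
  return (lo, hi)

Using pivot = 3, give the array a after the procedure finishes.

[3, 3, 3, 7, 6, 6, 6]

lo=0 mid=0 hi=6
6>3: swap(0,6), hi=5 ⇒ [6, 3, 3, 7, 3, 6, 6]
6>3: swap(0,5), hi=4 ⇒ [6, 3, 3, 7, 3, 6, 6]
6>3: swap(0,4), hi=3 ⇒ [3, 3, 3, 7, 6, 6, 6]
3=3: mid=1
3=3: mid=2
3=3: mid=3
7>3: swap(3,3), hi=2 ⇒ [3, 3, 3, 7, 6, 6, 6]
done. lo=0 hi=2; a=[3, 3, 3, 7, 6, 6, 6]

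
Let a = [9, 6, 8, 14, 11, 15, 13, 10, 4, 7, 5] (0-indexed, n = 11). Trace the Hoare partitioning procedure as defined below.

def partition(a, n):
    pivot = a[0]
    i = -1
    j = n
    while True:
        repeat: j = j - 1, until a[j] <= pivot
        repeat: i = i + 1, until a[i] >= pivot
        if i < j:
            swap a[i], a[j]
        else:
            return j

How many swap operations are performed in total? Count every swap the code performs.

3

pivot = a[0] = 9; i = -1, j = 11
j→10 (a[10]=5≤9), i→0 (a[0]=9≥9); i<j, swap → [5, 6, 8, 14, 11, 15, 13, 10, 4, 7, 9]
j→9 (a[9]=7≤9), i→3 (a[3]=14≥9); i<j, swap → [5, 6, 8, 7, 11, 15, 13, 10, 4, 14, 9]
j→8 (a[8]=4≤9), i→4 (a[4]=11≥9); i<j, swap → [5, 6, 8, 7, 4, 15, 13, 10, 11, 14, 9]
j→4, i→5; i≥j, return j=4. a = [5, 6, 8, 7, 4, 15, 13, 10, 11, 14, 9]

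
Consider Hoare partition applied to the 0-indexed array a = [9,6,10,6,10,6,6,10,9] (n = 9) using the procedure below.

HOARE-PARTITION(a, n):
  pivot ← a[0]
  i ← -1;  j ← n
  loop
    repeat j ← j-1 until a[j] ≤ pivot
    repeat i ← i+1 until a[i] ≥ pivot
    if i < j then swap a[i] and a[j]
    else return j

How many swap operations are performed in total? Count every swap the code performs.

pivot = a[0] = 9; i = -1, j = 9
j→8 (a[8]=9≤9), i→0 (a[0]=9≥9); i<j, swap → [9,6,10,6,10,6,6,10,9]
j→6 (a[6]=6≤9), i→2 (a[2]=10≥9); i<j, swap → [9,6,6,6,10,6,10,10,9]
j→5 (a[5]=6≤9), i→4 (a[4]=10≥9); i<j, swap → [9,6,6,6,6,10,10,10,9]
j→4, i→5; i≥j, return j=4. a = [9,6,6,6,6,10,10,10,9]

3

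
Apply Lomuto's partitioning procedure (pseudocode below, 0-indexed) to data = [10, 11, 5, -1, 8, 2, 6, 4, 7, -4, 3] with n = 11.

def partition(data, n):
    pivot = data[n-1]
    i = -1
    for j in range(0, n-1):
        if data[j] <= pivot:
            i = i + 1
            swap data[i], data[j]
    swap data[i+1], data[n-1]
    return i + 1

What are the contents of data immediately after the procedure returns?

pivot = data[10] = 3; i = -1
j=0: data[0]=10 > 3 → no swap
j=1: data[1]=11 > 3 → no swap
j=2: data[2]=5 > 3 → no swap
j=3: data[3]=-1 ≤ 3 → i=0, swap data[0],data[3] → [-1, 11, 5, 10, 8, 2, 6, 4, 7, -4, 3]
j=4: data[4]=8 > 3 → no swap
j=5: data[5]=2 ≤ 3 → i=1, swap data[1],data[5] → [-1, 2, 5, 10, 8, 11, 6, 4, 7, -4, 3]
j=6: data[6]=6 > 3 → no swap
j=7: data[7]=4 > 3 → no swap
j=8: data[8]=7 > 3 → no swap
j=9: data[9]=-4 ≤ 3 → i=2, swap data[2],data[9] → [-1, 2, -4, 10, 8, 11, 6, 4, 7, 5, 3]
final swap data[3],data[10] → [-1, 2, -4, 3, 8, 11, 6, 4, 7, 5, 10]; return 3

[-1, 2, -4, 3, 8, 11, 6, 4, 7, 5, 10]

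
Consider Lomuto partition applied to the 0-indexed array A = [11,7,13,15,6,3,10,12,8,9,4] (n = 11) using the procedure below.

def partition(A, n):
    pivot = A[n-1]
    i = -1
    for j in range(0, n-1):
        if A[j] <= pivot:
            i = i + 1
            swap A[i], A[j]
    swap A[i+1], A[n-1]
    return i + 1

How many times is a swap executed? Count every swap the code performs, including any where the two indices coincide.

pivot=4, i=-1
j=0: 11>4, skip
j=1: 7>4, skip
j=2: 13>4, skip
j=3: 15>4, skip
j=4: 6>4, skip
j=5: 3≤4, i=0, swap(0,5) ⇒ [3,7,13,15,6,11,10,12,8,9,4]
j=6: 10>4, skip
j=7: 12>4, skip
j=8: 8>4, skip
j=9: 9>4, skip
swap(1,10) ⇒ [3,4,13,15,6,11,10,12,8,9,7]; return 1

2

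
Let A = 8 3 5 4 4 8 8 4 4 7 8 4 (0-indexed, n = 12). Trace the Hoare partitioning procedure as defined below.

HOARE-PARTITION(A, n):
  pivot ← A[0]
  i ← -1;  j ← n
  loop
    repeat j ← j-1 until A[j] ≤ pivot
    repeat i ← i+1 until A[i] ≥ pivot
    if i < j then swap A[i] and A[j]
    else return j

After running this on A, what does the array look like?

pivot=8
j stops at 11 (4), i stops at 0 (8); swap ⇒ 4 3 5 4 4 8 8 4 4 7 8 8
j stops at 10 (8), i stops at 5 (8); swap ⇒ 4 3 5 4 4 8 8 4 4 7 8 8
j stops at 9 (7), i stops at 6 (8); swap ⇒ 4 3 5 4 4 8 7 4 4 8 8 8
j stops at 8, i stops at 9; i≥j ⇒ return 8. A=4 3 5 4 4 8 7 4 4 8 8 8

4 3 5 4 4 8 7 4 4 8 8 8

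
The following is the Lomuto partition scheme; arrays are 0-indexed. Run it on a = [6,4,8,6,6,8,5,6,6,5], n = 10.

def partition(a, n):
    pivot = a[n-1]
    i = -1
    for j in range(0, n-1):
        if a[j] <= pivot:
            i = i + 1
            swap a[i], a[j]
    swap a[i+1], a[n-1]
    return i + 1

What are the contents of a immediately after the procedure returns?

[4,5,5,6,6,8,6,6,6,8]

pivot = a[9] = 5; i = -1
j=0: a[0]=6 > 5 → no swap
j=1: a[1]=4 ≤ 5 → i=0, swap a[0],a[1] → [4,6,8,6,6,8,5,6,6,5]
j=2: a[2]=8 > 5 → no swap
j=3: a[3]=6 > 5 → no swap
j=4: a[4]=6 > 5 → no swap
j=5: a[5]=8 > 5 → no swap
j=6: a[6]=5 ≤ 5 → i=1, swap a[1],a[6] → [4,5,8,6,6,8,6,6,6,5]
j=7: a[7]=6 > 5 → no swap
j=8: a[8]=6 > 5 → no swap
final swap a[2],a[9] → [4,5,5,6,6,8,6,6,6,8]; return 2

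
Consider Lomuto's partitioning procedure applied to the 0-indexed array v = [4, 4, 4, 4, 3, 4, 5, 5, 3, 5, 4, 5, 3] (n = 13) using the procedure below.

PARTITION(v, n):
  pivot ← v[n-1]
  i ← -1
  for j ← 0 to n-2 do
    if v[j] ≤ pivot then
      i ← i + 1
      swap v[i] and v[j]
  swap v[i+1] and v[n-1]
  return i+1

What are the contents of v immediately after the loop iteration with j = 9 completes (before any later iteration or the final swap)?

[3, 3, 4, 4, 4, 4, 5, 5, 4, 5, 4, 5, 3]

pivot = v[12] = 3; i = -1
j=0: v[0]=4 > 3 → no swap
j=1: v[1]=4 > 3 → no swap
j=2: v[2]=4 > 3 → no swap
j=3: v[3]=4 > 3 → no swap
j=4: v[4]=3 ≤ 3 → i=0, swap v[0],v[4] → [3, 4, 4, 4, 4, 4, 5, 5, 3, 5, 4, 5, 3]
j=5: v[5]=4 > 3 → no swap
j=6: v[6]=5 > 3 → no swap
j=7: v[7]=5 > 3 → no swap
j=8: v[8]=3 ≤ 3 → i=1, swap v[1],v[8] → [3, 3, 4, 4, 4, 4, 5, 5, 4, 5, 4, 5, 3]
j=9: v[9]=5 > 3 → no swap
(after j=9) v = [3, 3, 4, 4, 4, 4, 5, 5, 4, 5, 4, 5, 3]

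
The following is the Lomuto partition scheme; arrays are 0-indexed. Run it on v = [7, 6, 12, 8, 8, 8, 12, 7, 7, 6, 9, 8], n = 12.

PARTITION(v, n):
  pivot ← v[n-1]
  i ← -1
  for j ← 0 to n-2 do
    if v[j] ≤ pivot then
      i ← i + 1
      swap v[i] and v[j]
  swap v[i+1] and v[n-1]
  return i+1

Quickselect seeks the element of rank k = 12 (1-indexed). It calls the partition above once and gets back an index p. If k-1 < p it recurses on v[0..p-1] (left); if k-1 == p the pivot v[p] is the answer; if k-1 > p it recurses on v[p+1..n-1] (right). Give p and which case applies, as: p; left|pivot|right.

8; right

pivot = v[11] = 8; i = -1
j=0: v[0]=7 ≤ 8 → i=0, swap v[0],v[0] (no change) → [7, 6, 12, 8, 8, 8, 12, 7, 7, 6, 9, 8]
j=1: v[1]=6 ≤ 8 → i=1, swap v[1],v[1] (no change) → [7, 6, 12, 8, 8, 8, 12, 7, 7, 6, 9, 8]
j=2: v[2]=12 > 8 → no swap
j=3: v[3]=8 ≤ 8 → i=2, swap v[2],v[3] → [7, 6, 8, 12, 8, 8, 12, 7, 7, 6, 9, 8]
j=4: v[4]=8 ≤ 8 → i=3, swap v[3],v[4] → [7, 6, 8, 8, 12, 8, 12, 7, 7, 6, 9, 8]
j=5: v[5]=8 ≤ 8 → i=4, swap v[4],v[5] → [7, 6, 8, 8, 8, 12, 12, 7, 7, 6, 9, 8]
j=6: v[6]=12 > 8 → no swap
j=7: v[7]=7 ≤ 8 → i=5, swap v[5],v[7] → [7, 6, 8, 8, 8, 7, 12, 12, 7, 6, 9, 8]
j=8: v[8]=7 ≤ 8 → i=6, swap v[6],v[8] → [7, 6, 8, 8, 8, 7, 7, 12, 12, 6, 9, 8]
j=9: v[9]=6 ≤ 8 → i=7, swap v[7],v[9] → [7, 6, 8, 8, 8, 7, 7, 6, 12, 12, 9, 8]
j=10: v[10]=9 > 8 → no swap
final swap v[8],v[11] → [7, 6, 8, 8, 8, 7, 7, 6, 8, 12, 9, 12]; return 8
p = 8; k-1 = 11 > 8 ⇒ right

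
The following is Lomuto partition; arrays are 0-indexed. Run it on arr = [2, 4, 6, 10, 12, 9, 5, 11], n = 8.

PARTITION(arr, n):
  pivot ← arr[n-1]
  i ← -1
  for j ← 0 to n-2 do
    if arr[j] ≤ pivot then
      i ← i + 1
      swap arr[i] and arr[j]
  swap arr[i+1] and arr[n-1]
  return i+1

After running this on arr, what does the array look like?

pivot=11, i=-1
j=0: 2≤11, i=0, swap(0,0) ⇒ [2, 4, 6, 10, 12, 9, 5, 11]
j=1: 4≤11, i=1, swap(1,1) ⇒ [2, 4, 6, 10, 12, 9, 5, 11]
j=2: 6≤11, i=2, swap(2,2) ⇒ [2, 4, 6, 10, 12, 9, 5, 11]
j=3: 10≤11, i=3, swap(3,3) ⇒ [2, 4, 6, 10, 12, 9, 5, 11]
j=4: 12>11, skip
j=5: 9≤11, i=4, swap(4,5) ⇒ [2, 4, 6, 10, 9, 12, 5, 11]
j=6: 5≤11, i=5, swap(5,6) ⇒ [2, 4, 6, 10, 9, 5, 12, 11]
swap(6,7) ⇒ [2, 4, 6, 10, 9, 5, 11, 12]; return 6

[2, 4, 6, 10, 9, 5, 11, 12]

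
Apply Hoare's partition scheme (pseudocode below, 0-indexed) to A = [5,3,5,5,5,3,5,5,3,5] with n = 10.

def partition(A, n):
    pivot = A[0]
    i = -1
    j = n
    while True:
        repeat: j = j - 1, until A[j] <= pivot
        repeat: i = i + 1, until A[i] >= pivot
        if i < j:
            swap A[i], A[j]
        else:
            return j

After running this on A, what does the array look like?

pivot = A[0] = 5; i = -1, j = 10
j→9 (A[9]=5≤5), i→0 (A[0]=5≥5); i<j, swap → [5,3,5,5,5,3,5,5,3,5]
j→8 (A[8]=3≤5), i→2 (A[2]=5≥5); i<j, swap → [5,3,3,5,5,3,5,5,5,5]
j→7 (A[7]=5≤5), i→3 (A[3]=5≥5); i<j, swap → [5,3,3,5,5,3,5,5,5,5]
j→6 (A[6]=5≤5), i→4 (A[4]=5≥5); i<j, swap → [5,3,3,5,5,3,5,5,5,5]
j→5, i→6; i≥j, return j=5. A = [5,3,3,5,5,3,5,5,5,5]

[5,3,3,5,5,3,5,5,5,5]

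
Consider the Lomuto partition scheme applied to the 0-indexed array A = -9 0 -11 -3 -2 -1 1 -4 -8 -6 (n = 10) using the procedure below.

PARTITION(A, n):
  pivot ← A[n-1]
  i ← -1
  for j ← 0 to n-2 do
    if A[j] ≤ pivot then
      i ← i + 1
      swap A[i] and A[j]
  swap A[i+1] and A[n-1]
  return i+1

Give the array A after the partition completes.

-9 -11 -8 -6 -2 -1 1 -4 0 -3

pivot = A[9] = -6; i = -1
j=0: A[0]=-9 ≤ -6 → i=0, swap A[0],A[0] (no change) → -9 0 -11 -3 -2 -1 1 -4 -8 -6
j=1: A[1]=0 > -6 → no swap
j=2: A[2]=-11 ≤ -6 → i=1, swap A[1],A[2] → -9 -11 0 -3 -2 -1 1 -4 -8 -6
j=3: A[3]=-3 > -6 → no swap
j=4: A[4]=-2 > -6 → no swap
j=5: A[5]=-1 > -6 → no swap
j=6: A[6]=1 > -6 → no swap
j=7: A[7]=-4 > -6 → no swap
j=8: A[8]=-8 ≤ -6 → i=2, swap A[2],A[8] → -9 -11 -8 -3 -2 -1 1 -4 0 -6
final swap A[3],A[9] → -9 -11 -8 -6 -2 -1 1 -4 0 -3; return 3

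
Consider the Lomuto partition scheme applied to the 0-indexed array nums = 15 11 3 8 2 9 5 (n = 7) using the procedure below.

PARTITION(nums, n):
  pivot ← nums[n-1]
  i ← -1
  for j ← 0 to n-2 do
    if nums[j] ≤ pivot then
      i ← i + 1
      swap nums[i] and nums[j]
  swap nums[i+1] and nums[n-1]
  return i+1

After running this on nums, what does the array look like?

pivot = nums[6] = 5; i = -1
j=0: nums[0]=15 > 5 → no swap
j=1: nums[1]=11 > 5 → no swap
j=2: nums[2]=3 ≤ 5 → i=0, swap nums[0],nums[2] → 3 11 15 8 2 9 5
j=3: nums[3]=8 > 5 → no swap
j=4: nums[4]=2 ≤ 5 → i=1, swap nums[1],nums[4] → 3 2 15 8 11 9 5
j=5: nums[5]=9 > 5 → no swap
final swap nums[2],nums[6] → 3 2 5 8 11 9 15; return 2

3 2 5 8 11 9 15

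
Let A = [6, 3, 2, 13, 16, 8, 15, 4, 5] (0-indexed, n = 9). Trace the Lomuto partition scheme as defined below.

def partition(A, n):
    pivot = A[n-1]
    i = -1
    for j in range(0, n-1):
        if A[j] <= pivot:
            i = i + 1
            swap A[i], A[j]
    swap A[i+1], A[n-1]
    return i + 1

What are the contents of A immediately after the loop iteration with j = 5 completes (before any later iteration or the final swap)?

pivot=5, i=-1
j=0: 6>5, skip
j=1: 3≤5, i=0, swap(0,1) ⇒ [3, 6, 2, 13, 16, 8, 15, 4, 5]
j=2: 2≤5, i=1, swap(1,2) ⇒ [3, 2, 6, 13, 16, 8, 15, 4, 5]
j=3: 13>5, skip
j=4: 16>5, skip
j=5: 8>5, skip
(after j=5) A = [3, 2, 6, 13, 16, 8, 15, 4, 5]

[3, 2, 6, 13, 16, 8, 15, 4, 5]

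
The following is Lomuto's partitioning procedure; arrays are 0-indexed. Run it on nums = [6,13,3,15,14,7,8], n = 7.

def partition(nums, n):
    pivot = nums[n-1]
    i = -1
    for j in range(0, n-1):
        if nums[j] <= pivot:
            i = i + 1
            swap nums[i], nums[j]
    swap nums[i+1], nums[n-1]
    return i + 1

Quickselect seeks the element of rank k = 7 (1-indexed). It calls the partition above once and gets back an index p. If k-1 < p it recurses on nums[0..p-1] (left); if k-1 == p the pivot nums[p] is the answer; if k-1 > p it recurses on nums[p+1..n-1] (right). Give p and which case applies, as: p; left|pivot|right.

pivot=8, i=-1
j=0: 6≤8, i=0, swap(0,0) ⇒ [6,13,3,15,14,7,8]
j=1: 13>8, skip
j=2: 3≤8, i=1, swap(1,2) ⇒ [6,3,13,15,14,7,8]
j=3: 15>8, skip
j=4: 14>8, skip
j=5: 7≤8, i=2, swap(2,5) ⇒ [6,3,7,15,14,13,8]
swap(3,6) ⇒ [6,3,7,8,14,13,15]; return 3
p = 3; k-1 = 6 > 3 ⇒ right

3; right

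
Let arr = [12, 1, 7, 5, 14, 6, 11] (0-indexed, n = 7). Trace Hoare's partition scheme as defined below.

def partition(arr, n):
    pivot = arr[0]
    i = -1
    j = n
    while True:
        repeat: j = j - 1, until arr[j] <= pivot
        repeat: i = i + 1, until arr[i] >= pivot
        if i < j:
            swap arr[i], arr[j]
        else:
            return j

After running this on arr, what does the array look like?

[11, 1, 7, 5, 6, 14, 12]

pivot=12
j stops at 6 (11), i stops at 0 (12); swap ⇒ [11, 1, 7, 5, 14, 6, 12]
j stops at 5 (6), i stops at 4 (14); swap ⇒ [11, 1, 7, 5, 6, 14, 12]
j stops at 4, i stops at 5; i≥j ⇒ return 4. arr=[11, 1, 7, 5, 6, 14, 12]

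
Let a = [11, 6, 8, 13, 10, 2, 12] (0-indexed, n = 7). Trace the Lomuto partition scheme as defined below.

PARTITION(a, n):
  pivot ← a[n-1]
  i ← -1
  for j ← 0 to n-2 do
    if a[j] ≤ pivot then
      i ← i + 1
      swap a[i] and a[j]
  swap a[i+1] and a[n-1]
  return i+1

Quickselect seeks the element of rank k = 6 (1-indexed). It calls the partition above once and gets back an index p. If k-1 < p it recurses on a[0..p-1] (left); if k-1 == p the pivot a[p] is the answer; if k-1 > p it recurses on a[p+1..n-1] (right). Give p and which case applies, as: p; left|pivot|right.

5; pivot

pivot = a[6] = 12; i = -1
j=0: a[0]=11 ≤ 12 → i=0, swap a[0],a[0] (no change) → [11, 6, 8, 13, 10, 2, 12]
j=1: a[1]=6 ≤ 12 → i=1, swap a[1],a[1] (no change) → [11, 6, 8, 13, 10, 2, 12]
j=2: a[2]=8 ≤ 12 → i=2, swap a[2],a[2] (no change) → [11, 6, 8, 13, 10, 2, 12]
j=3: a[3]=13 > 12 → no swap
j=4: a[4]=10 ≤ 12 → i=3, swap a[3],a[4] → [11, 6, 8, 10, 13, 2, 12]
j=5: a[5]=2 ≤ 12 → i=4, swap a[4],a[5] → [11, 6, 8, 10, 2, 13, 12]
final swap a[5],a[6] → [11, 6, 8, 10, 2, 12, 13]; return 5
p = 5; k-1 = 5 == 5 ⇒ pivot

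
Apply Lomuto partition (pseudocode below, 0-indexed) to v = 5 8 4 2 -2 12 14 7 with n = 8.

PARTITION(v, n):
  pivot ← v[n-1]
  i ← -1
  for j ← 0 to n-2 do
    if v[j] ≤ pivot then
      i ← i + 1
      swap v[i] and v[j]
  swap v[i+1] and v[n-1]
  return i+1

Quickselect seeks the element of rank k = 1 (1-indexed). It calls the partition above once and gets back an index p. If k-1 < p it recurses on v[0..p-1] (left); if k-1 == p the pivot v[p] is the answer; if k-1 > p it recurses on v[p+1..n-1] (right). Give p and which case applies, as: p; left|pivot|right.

pivot=7, i=-1
j=0: 5≤7, i=0, swap(0,0) ⇒ 5 8 4 2 -2 12 14 7
j=1: 8>7, skip
j=2: 4≤7, i=1, swap(1,2) ⇒ 5 4 8 2 -2 12 14 7
j=3: 2≤7, i=2, swap(2,3) ⇒ 5 4 2 8 -2 12 14 7
j=4: -2≤7, i=3, swap(3,4) ⇒ 5 4 2 -2 8 12 14 7
j=5: 12>7, skip
j=6: 14>7, skip
swap(4,7) ⇒ 5 4 2 -2 7 12 14 8; return 4
p = 4; k-1 = 0 < 4 ⇒ left

4; left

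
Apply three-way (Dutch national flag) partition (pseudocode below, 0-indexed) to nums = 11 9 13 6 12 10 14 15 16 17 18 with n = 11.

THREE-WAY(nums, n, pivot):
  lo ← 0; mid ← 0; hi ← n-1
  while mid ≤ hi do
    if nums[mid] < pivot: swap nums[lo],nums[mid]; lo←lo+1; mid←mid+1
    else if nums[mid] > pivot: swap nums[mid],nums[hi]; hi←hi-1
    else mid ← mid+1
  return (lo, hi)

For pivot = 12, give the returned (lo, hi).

(4, 4)

pivot = 12; lo=0, mid=0, hi=10
nums[mid]=11<12: swap nums[0],nums[0]; lo=1,mid=1 → 11 9 13 6 12 10 14 15 16 17 18
nums[mid]=9<12: swap nums[1],nums[1]; lo=2,mid=2 → 11 9 13 6 12 10 14 15 16 17 18
nums[mid]=13>12: swap nums[2],nums[10]; hi=9 → 11 9 18 6 12 10 14 15 16 17 13
nums[mid]=18>12: swap nums[2],nums[9]; hi=8 → 11 9 17 6 12 10 14 15 16 18 13
nums[mid]=17>12: swap nums[2],nums[8]; hi=7 → 11 9 16 6 12 10 14 15 17 18 13
nums[mid]=16>12: swap nums[2],nums[7]; hi=6 → 11 9 15 6 12 10 14 16 17 18 13
nums[mid]=15>12: swap nums[2],nums[6]; hi=5 → 11 9 14 6 12 10 15 16 17 18 13
nums[mid]=14>12: swap nums[2],nums[5]; hi=4 → 11 9 10 6 12 14 15 16 17 18 13
nums[mid]=10<12: swap nums[2],nums[2]; lo=3,mid=3 → 11 9 10 6 12 14 15 16 17 18 13
nums[mid]=6<12: swap nums[3],nums[3]; lo=4,mid=4 → 11 9 10 6 12 14 15 16 17 18 13
nums[mid]=12=12: mid=5
end: lo=4, hi=4; nums = 11 9 10 6 12 14 15 16 17 18 13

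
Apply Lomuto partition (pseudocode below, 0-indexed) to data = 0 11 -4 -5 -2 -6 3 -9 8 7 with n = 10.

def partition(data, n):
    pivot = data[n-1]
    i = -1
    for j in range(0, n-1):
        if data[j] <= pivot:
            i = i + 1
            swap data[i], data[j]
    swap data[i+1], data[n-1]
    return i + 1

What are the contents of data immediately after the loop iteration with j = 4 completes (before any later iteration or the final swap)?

pivot=7, i=-1
j=0: 0≤7, i=0, swap(0,0) ⇒ 0 11 -4 -5 -2 -6 3 -9 8 7
j=1: 11>7, skip
j=2: -4≤7, i=1, swap(1,2) ⇒ 0 -4 11 -5 -2 -6 3 -9 8 7
j=3: -5≤7, i=2, swap(2,3) ⇒ 0 -4 -5 11 -2 -6 3 -9 8 7
j=4: -2≤7, i=3, swap(3,4) ⇒ 0 -4 -5 -2 11 -6 3 -9 8 7
(after j=4) data = 0 -4 -5 -2 11 -6 3 -9 8 7

0 -4 -5 -2 11 -6 3 -9 8 7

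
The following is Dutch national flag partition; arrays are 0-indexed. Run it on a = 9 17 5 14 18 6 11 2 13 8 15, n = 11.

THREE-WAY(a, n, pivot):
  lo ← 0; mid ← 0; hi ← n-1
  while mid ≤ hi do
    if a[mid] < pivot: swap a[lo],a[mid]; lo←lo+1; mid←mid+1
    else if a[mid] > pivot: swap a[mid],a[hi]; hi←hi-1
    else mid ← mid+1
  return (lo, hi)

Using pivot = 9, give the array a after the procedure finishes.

8 5 2 6 9 11 18 13 14 15 17

lo=0 mid=0 hi=10
9=9: mid=1
17>9: swap(1,10), hi=9 ⇒ 9 15 5 14 18 6 11 2 13 8 17
15>9: swap(1,9), hi=8 ⇒ 9 8 5 14 18 6 11 2 13 15 17
8<9: swap(0,1), lo=1 mid=2 ⇒ 8 9 5 14 18 6 11 2 13 15 17
5<9: swap(1,2), lo=2 mid=3 ⇒ 8 5 9 14 18 6 11 2 13 15 17
14>9: swap(3,8), hi=7 ⇒ 8 5 9 13 18 6 11 2 14 15 17
13>9: swap(3,7), hi=6 ⇒ 8 5 9 2 18 6 11 13 14 15 17
2<9: swap(2,3), lo=3 mid=4 ⇒ 8 5 2 9 18 6 11 13 14 15 17
18>9: swap(4,6), hi=5 ⇒ 8 5 2 9 11 6 18 13 14 15 17
11>9: swap(4,5), hi=4 ⇒ 8 5 2 9 6 11 18 13 14 15 17
6<9: swap(3,4), lo=4 mid=5 ⇒ 8 5 2 6 9 11 18 13 14 15 17
done. lo=4 hi=4; a=8 5 2 6 9 11 18 13 14 15 17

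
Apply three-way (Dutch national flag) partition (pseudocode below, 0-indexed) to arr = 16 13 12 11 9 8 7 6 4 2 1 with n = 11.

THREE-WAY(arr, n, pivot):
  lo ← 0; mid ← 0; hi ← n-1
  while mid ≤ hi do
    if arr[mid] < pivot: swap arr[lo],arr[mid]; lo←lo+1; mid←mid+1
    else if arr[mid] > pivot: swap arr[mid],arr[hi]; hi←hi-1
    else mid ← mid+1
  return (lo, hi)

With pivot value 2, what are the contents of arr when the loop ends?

pivot = 2; lo=0, mid=0, hi=10
arr[mid]=16>2: swap arr[0],arr[10]; hi=9 → 1 13 12 11 9 8 7 6 4 2 16
arr[mid]=1<2: swap arr[0],arr[0]; lo=1,mid=1 → 1 13 12 11 9 8 7 6 4 2 16
arr[mid]=13>2: swap arr[1],arr[9]; hi=8 → 1 2 12 11 9 8 7 6 4 13 16
arr[mid]=2=2: mid=2
arr[mid]=12>2: swap arr[2],arr[8]; hi=7 → 1 2 4 11 9 8 7 6 12 13 16
arr[mid]=4>2: swap arr[2],arr[7]; hi=6 → 1 2 6 11 9 8 7 4 12 13 16
arr[mid]=6>2: swap arr[2],arr[6]; hi=5 → 1 2 7 11 9 8 6 4 12 13 16
arr[mid]=7>2: swap arr[2],arr[5]; hi=4 → 1 2 8 11 9 7 6 4 12 13 16
arr[mid]=8>2: swap arr[2],arr[4]; hi=3 → 1 2 9 11 8 7 6 4 12 13 16
arr[mid]=9>2: swap arr[2],arr[3]; hi=2 → 1 2 11 9 8 7 6 4 12 13 16
arr[mid]=11>2: swap arr[2],arr[2]; hi=1 → 1 2 11 9 8 7 6 4 12 13 16
end: lo=1, hi=1; arr = 1 2 11 9 8 7 6 4 12 13 16

1 2 11 9 8 7 6 4 12 13 16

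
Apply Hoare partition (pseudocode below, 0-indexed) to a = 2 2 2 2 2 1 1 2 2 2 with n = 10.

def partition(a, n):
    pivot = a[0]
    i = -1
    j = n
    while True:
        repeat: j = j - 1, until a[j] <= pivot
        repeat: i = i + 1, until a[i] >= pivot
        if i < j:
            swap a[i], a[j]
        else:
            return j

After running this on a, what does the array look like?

pivot=2
j stops at 9 (2), i stops at 0 (2); swap ⇒ 2 2 2 2 2 1 1 2 2 2
j stops at 8 (2), i stops at 1 (2); swap ⇒ 2 2 2 2 2 1 1 2 2 2
j stops at 7 (2), i stops at 2 (2); swap ⇒ 2 2 2 2 2 1 1 2 2 2
j stops at 6 (1), i stops at 3 (2); swap ⇒ 2 2 2 1 2 1 2 2 2 2
j stops at 5 (1), i stops at 4 (2); swap ⇒ 2 2 2 1 1 2 2 2 2 2
j stops at 4, i stops at 5; i≥j ⇒ return 4. a=2 2 2 1 1 2 2 2 2 2

2 2 2 1 1 2 2 2 2 2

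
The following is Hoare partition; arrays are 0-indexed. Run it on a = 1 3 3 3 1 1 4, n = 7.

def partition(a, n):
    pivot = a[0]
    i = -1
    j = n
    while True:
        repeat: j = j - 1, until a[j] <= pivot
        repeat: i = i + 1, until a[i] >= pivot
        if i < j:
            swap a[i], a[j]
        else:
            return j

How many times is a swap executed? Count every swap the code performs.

pivot = a[0] = 1; i = -1, j = 7
j→5 (a[5]=1≤1), i→0 (a[0]=1≥1); i<j, swap → 1 3 3 3 1 1 4
j→4 (a[4]=1≤1), i→1 (a[1]=3≥1); i<j, swap → 1 1 3 3 3 1 4
j→1, i→2; i≥j, return j=1. a = 1 1 3 3 3 1 4

2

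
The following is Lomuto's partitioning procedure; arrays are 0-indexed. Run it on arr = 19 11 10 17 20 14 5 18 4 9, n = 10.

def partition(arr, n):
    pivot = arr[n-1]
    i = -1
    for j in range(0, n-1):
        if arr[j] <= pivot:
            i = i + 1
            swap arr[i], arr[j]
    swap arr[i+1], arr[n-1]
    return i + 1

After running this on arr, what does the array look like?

pivot = arr[9] = 9; i = -1
j=0: arr[0]=19 > 9 → no swap
j=1: arr[1]=11 > 9 → no swap
j=2: arr[2]=10 > 9 → no swap
j=3: arr[3]=17 > 9 → no swap
j=4: arr[4]=20 > 9 → no swap
j=5: arr[5]=14 > 9 → no swap
j=6: arr[6]=5 ≤ 9 → i=0, swap arr[0],arr[6] → 5 11 10 17 20 14 19 18 4 9
j=7: arr[7]=18 > 9 → no swap
j=8: arr[8]=4 ≤ 9 → i=1, swap arr[1],arr[8] → 5 4 10 17 20 14 19 18 11 9
final swap arr[2],arr[9] → 5 4 9 17 20 14 19 18 11 10; return 2

5 4 9 17 20 14 19 18 11 10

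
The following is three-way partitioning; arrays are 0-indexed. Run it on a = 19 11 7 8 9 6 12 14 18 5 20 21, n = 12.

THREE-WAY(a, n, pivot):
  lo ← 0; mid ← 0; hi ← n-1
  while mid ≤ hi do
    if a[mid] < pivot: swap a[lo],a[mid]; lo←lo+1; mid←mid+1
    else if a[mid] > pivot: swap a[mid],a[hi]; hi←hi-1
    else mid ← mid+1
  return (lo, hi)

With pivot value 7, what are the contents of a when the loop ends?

pivot = 7; lo=0, mid=0, hi=11
a[mid]=19>7: swap a[0],a[11]; hi=10 → 21 11 7 8 9 6 12 14 18 5 20 19
a[mid]=21>7: swap a[0],a[10]; hi=9 → 20 11 7 8 9 6 12 14 18 5 21 19
a[mid]=20>7: swap a[0],a[9]; hi=8 → 5 11 7 8 9 6 12 14 18 20 21 19
a[mid]=5<7: swap a[0],a[0]; lo=1,mid=1 → 5 11 7 8 9 6 12 14 18 20 21 19
a[mid]=11>7: swap a[1],a[8]; hi=7 → 5 18 7 8 9 6 12 14 11 20 21 19
a[mid]=18>7: swap a[1],a[7]; hi=6 → 5 14 7 8 9 6 12 18 11 20 21 19
a[mid]=14>7: swap a[1],a[6]; hi=5 → 5 12 7 8 9 6 14 18 11 20 21 19
a[mid]=12>7: swap a[1],a[5]; hi=4 → 5 6 7 8 9 12 14 18 11 20 21 19
a[mid]=6<7: swap a[1],a[1]; lo=2,mid=2 → 5 6 7 8 9 12 14 18 11 20 21 19
a[mid]=7=7: mid=3
a[mid]=8>7: swap a[3],a[4]; hi=3 → 5 6 7 9 8 12 14 18 11 20 21 19
a[mid]=9>7: swap a[3],a[3]; hi=2 → 5 6 7 9 8 12 14 18 11 20 21 19
end: lo=2, hi=2; a = 5 6 7 9 8 12 14 18 11 20 21 19

5 6 7 9 8 12 14 18 11 20 21 19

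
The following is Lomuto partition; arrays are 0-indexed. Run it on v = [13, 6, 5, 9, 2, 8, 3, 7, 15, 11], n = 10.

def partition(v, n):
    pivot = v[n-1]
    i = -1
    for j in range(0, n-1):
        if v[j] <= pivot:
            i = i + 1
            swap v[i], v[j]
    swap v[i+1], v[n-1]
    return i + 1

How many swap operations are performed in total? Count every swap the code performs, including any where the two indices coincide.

pivot = v[9] = 11; i = -1
j=0: v[0]=13 > 11 → no swap
j=1: v[1]=6 ≤ 11 → i=0, swap v[0],v[1] → [6, 13, 5, 9, 2, 8, 3, 7, 15, 11]
j=2: v[2]=5 ≤ 11 → i=1, swap v[1],v[2] → [6, 5, 13, 9, 2, 8, 3, 7, 15, 11]
j=3: v[3]=9 ≤ 11 → i=2, swap v[2],v[3] → [6, 5, 9, 13, 2, 8, 3, 7, 15, 11]
j=4: v[4]=2 ≤ 11 → i=3, swap v[3],v[4] → [6, 5, 9, 2, 13, 8, 3, 7, 15, 11]
j=5: v[5]=8 ≤ 11 → i=4, swap v[4],v[5] → [6, 5, 9, 2, 8, 13, 3, 7, 15, 11]
j=6: v[6]=3 ≤ 11 → i=5, swap v[5],v[6] → [6, 5, 9, 2, 8, 3, 13, 7, 15, 11]
j=7: v[7]=7 ≤ 11 → i=6, swap v[6],v[7] → [6, 5, 9, 2, 8, 3, 7, 13, 15, 11]
j=8: v[8]=15 > 11 → no swap
final swap v[7],v[9] → [6, 5, 9, 2, 8, 3, 7, 11, 15, 13]; return 7

8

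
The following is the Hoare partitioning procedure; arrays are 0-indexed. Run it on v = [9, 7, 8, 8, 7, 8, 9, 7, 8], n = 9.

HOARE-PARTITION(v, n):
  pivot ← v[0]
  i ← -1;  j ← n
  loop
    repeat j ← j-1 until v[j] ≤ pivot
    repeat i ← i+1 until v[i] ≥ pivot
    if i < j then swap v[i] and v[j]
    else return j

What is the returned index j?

pivot = v[0] = 9; i = -1, j = 9
j→8 (v[8]=8≤9), i→0 (v[0]=9≥9); i<j, swap → [8, 7, 8, 8, 7, 8, 9, 7, 9]
j→7 (v[7]=7≤9), i→6 (v[6]=9≥9); i<j, swap → [8, 7, 8, 8, 7, 8, 7, 9, 9]
j→6, i→7; i≥j, return j=6. v = [8, 7, 8, 8, 7, 8, 7, 9, 9]

6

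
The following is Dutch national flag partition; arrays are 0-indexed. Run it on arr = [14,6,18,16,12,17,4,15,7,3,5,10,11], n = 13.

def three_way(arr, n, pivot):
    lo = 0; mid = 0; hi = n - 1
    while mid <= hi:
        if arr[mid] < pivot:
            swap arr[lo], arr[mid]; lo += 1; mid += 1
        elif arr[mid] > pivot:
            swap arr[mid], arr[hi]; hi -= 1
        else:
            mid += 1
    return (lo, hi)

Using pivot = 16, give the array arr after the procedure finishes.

[14,6,11,12,10,4,15,7,3,5,16,17,18]

pivot = 16; lo=0, mid=0, hi=12
arr[mid]=14<16: swap arr[0],arr[0]; lo=1,mid=1 → [14,6,18,16,12,17,4,15,7,3,5,10,11]
arr[mid]=6<16: swap arr[1],arr[1]; lo=2,mid=2 → [14,6,18,16,12,17,4,15,7,3,5,10,11]
arr[mid]=18>16: swap arr[2],arr[12]; hi=11 → [14,6,11,16,12,17,4,15,7,3,5,10,18]
arr[mid]=11<16: swap arr[2],arr[2]; lo=3,mid=3 → [14,6,11,16,12,17,4,15,7,3,5,10,18]
arr[mid]=16=16: mid=4
arr[mid]=12<16: swap arr[3],arr[4]; lo=4,mid=5 → [14,6,11,12,16,17,4,15,7,3,5,10,18]
arr[mid]=17>16: swap arr[5],arr[11]; hi=10 → [14,6,11,12,16,10,4,15,7,3,5,17,18]
arr[mid]=10<16: swap arr[4],arr[5]; lo=5,mid=6 → [14,6,11,12,10,16,4,15,7,3,5,17,18]
arr[mid]=4<16: swap arr[5],arr[6]; lo=6,mid=7 → [14,6,11,12,10,4,16,15,7,3,5,17,18]
arr[mid]=15<16: swap arr[6],arr[7]; lo=7,mid=8 → [14,6,11,12,10,4,15,16,7,3,5,17,18]
arr[mid]=7<16: swap arr[7],arr[8]; lo=8,mid=9 → [14,6,11,12,10,4,15,7,16,3,5,17,18]
arr[mid]=3<16: swap arr[8],arr[9]; lo=9,mid=10 → [14,6,11,12,10,4,15,7,3,16,5,17,18]
arr[mid]=5<16: swap arr[9],arr[10]; lo=10,mid=11 → [14,6,11,12,10,4,15,7,3,5,16,17,18]
end: lo=10, hi=10; arr = [14,6,11,12,10,4,15,7,3,5,16,17,18]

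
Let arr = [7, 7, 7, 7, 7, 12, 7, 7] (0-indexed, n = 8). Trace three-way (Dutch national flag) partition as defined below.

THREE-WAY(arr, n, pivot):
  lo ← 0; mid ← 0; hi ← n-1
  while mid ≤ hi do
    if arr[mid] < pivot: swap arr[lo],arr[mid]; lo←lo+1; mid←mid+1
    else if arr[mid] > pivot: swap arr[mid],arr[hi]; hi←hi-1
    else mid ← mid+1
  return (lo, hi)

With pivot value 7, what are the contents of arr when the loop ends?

[7, 7, 7, 7, 7, 7, 7, 12]

lo=0 mid=0 hi=7
7=7: mid=1
7=7: mid=2
7=7: mid=3
7=7: mid=4
7=7: mid=5
12>7: swap(5,7), hi=6 ⇒ [7, 7, 7, 7, 7, 7, 7, 12]
7=7: mid=6
7=7: mid=7
done. lo=0 hi=6; arr=[7, 7, 7, 7, 7, 7, 7, 12]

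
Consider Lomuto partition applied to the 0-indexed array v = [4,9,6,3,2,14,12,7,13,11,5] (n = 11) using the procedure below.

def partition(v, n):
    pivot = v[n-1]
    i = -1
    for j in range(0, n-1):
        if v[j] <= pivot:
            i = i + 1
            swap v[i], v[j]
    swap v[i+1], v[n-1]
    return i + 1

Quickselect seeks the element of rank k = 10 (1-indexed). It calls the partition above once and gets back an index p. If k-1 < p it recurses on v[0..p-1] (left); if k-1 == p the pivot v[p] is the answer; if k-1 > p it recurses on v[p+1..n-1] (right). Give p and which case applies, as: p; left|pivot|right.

3; right

pivot=5, i=-1
j=0: 4≤5, i=0, swap(0,0) ⇒ [4,9,6,3,2,14,12,7,13,11,5]
j=1: 9>5, skip
j=2: 6>5, skip
j=3: 3≤5, i=1, swap(1,3) ⇒ [4,3,6,9,2,14,12,7,13,11,5]
j=4: 2≤5, i=2, swap(2,4) ⇒ [4,3,2,9,6,14,12,7,13,11,5]
j=5: 14>5, skip
j=6: 12>5, skip
j=7: 7>5, skip
j=8: 13>5, skip
j=9: 11>5, skip
swap(3,10) ⇒ [4,3,2,5,6,14,12,7,13,11,9]; return 3
p = 3; k-1 = 9 > 3 ⇒ right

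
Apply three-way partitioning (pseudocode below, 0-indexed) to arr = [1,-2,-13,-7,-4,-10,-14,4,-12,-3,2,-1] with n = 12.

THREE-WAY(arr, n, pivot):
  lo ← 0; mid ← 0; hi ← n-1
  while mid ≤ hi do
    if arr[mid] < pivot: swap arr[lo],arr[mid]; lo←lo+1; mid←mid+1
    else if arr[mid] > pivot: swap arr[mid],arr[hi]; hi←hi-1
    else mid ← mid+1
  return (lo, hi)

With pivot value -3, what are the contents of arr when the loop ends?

[-12,-13,-7,-4,-10,-14,-3,4,-2,2,-1,1]

lo=0 mid=0 hi=11
1>-3: swap(0,11), hi=10 ⇒ [-1,-2,-13,-7,-4,-10,-14,4,-12,-3,2,1]
-1>-3: swap(0,10), hi=9 ⇒ [2,-2,-13,-7,-4,-10,-14,4,-12,-3,-1,1]
2>-3: swap(0,9), hi=8 ⇒ [-3,-2,-13,-7,-4,-10,-14,4,-12,2,-1,1]
-3=-3: mid=1
-2>-3: swap(1,8), hi=7 ⇒ [-3,-12,-13,-7,-4,-10,-14,4,-2,2,-1,1]
-12<-3: swap(0,1), lo=1 mid=2 ⇒ [-12,-3,-13,-7,-4,-10,-14,4,-2,2,-1,1]
-13<-3: swap(1,2), lo=2 mid=3 ⇒ [-12,-13,-3,-7,-4,-10,-14,4,-2,2,-1,1]
-7<-3: swap(2,3), lo=3 mid=4 ⇒ [-12,-13,-7,-3,-4,-10,-14,4,-2,2,-1,1]
-4<-3: swap(3,4), lo=4 mid=5 ⇒ [-12,-13,-7,-4,-3,-10,-14,4,-2,2,-1,1]
-10<-3: swap(4,5), lo=5 mid=6 ⇒ [-12,-13,-7,-4,-10,-3,-14,4,-2,2,-1,1]
-14<-3: swap(5,6), lo=6 mid=7 ⇒ [-12,-13,-7,-4,-10,-14,-3,4,-2,2,-1,1]
4>-3: swap(7,7), hi=6 ⇒ [-12,-13,-7,-4,-10,-14,-3,4,-2,2,-1,1]
done. lo=6 hi=6; arr=[-12,-13,-7,-4,-10,-14,-3,4,-2,2,-1,1]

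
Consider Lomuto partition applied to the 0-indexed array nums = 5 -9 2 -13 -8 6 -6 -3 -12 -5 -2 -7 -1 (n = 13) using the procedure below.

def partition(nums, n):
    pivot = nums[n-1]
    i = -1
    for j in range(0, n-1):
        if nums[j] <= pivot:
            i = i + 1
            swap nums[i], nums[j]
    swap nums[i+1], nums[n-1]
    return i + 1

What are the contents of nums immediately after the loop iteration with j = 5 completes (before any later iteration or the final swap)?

-9 -13 -8 5 2 6 -6 -3 -12 -5 -2 -7 -1

pivot=-1, i=-1
j=0: 5>-1, skip
j=1: -9≤-1, i=0, swap(0,1) ⇒ -9 5 2 -13 -8 6 -6 -3 -12 -5 -2 -7 -1
j=2: 2>-1, skip
j=3: -13≤-1, i=1, swap(1,3) ⇒ -9 -13 2 5 -8 6 -6 -3 -12 -5 -2 -7 -1
j=4: -8≤-1, i=2, swap(2,4) ⇒ -9 -13 -8 5 2 6 -6 -3 -12 -5 -2 -7 -1
j=5: 6>-1, skip
(after j=5) nums = -9 -13 -8 5 2 6 -6 -3 -12 -5 -2 -7 -1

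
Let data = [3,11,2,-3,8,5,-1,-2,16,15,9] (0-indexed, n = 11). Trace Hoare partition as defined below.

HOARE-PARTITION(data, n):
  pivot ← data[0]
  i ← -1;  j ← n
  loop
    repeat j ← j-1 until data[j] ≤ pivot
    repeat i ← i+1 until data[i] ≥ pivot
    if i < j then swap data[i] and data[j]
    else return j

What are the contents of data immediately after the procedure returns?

pivot = data[0] = 3; i = -1, j = 11
j→7 (data[7]=-2≤3), i→0 (data[0]=3≥3); i<j, swap → [-2,11,2,-3,8,5,-1,3,16,15,9]
j→6 (data[6]=-1≤3), i→1 (data[1]=11≥3); i<j, swap → [-2,-1,2,-3,8,5,11,3,16,15,9]
j→3, i→4; i≥j, return j=3. data = [-2,-1,2,-3,8,5,11,3,16,15,9]

[-2,-1,2,-3,8,5,11,3,16,15,9]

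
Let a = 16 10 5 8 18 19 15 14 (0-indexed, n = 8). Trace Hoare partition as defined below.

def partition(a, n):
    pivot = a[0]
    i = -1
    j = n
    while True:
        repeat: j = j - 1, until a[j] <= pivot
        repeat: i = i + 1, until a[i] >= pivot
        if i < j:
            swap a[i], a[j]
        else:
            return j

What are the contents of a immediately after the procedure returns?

14 10 5 8 15 19 18 16

pivot = a[0] = 16; i = -1, j = 8
j→7 (a[7]=14≤16), i→0 (a[0]=16≥16); i<j, swap → 14 10 5 8 18 19 15 16
j→6 (a[6]=15≤16), i→4 (a[4]=18≥16); i<j, swap → 14 10 5 8 15 19 18 16
j→4, i→5; i≥j, return j=4. a = 14 10 5 8 15 19 18 16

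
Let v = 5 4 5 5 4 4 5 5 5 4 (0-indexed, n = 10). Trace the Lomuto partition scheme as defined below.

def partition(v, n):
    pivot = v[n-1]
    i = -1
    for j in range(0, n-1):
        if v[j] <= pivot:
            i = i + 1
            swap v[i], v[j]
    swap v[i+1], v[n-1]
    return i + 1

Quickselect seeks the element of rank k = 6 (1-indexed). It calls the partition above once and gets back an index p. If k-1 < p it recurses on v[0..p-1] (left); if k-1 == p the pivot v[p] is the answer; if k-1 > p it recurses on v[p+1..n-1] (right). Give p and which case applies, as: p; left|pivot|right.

pivot=4, i=-1
j=0: 5>4, skip
j=1: 4≤4, i=0, swap(0,1) ⇒ 4 5 5 5 4 4 5 5 5 4
j=2: 5>4, skip
j=3: 5>4, skip
j=4: 4≤4, i=1, swap(1,4) ⇒ 4 4 5 5 5 4 5 5 5 4
j=5: 4≤4, i=2, swap(2,5) ⇒ 4 4 4 5 5 5 5 5 5 4
j=6: 5>4, skip
j=7: 5>4, skip
j=8: 5>4, skip
swap(3,9) ⇒ 4 4 4 4 5 5 5 5 5 5; return 3
p = 3; k-1 = 5 > 3 ⇒ right

3; right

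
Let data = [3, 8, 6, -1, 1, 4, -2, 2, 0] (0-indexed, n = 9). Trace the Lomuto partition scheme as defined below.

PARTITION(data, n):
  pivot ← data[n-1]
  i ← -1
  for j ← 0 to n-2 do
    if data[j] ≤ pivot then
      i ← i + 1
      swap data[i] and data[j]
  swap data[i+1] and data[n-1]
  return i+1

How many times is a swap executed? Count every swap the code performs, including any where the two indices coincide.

pivot = data[8] = 0; i = -1
j=0: data[0]=3 > 0 → no swap
j=1: data[1]=8 > 0 → no swap
j=2: data[2]=6 > 0 → no swap
j=3: data[3]=-1 ≤ 0 → i=0, swap data[0],data[3] → [-1, 8, 6, 3, 1, 4, -2, 2, 0]
j=4: data[4]=1 > 0 → no swap
j=5: data[5]=4 > 0 → no swap
j=6: data[6]=-2 ≤ 0 → i=1, swap data[1],data[6] → [-1, -2, 6, 3, 1, 4, 8, 2, 0]
j=7: data[7]=2 > 0 → no swap
final swap data[2],data[8] → [-1, -2, 0, 3, 1, 4, 8, 2, 6]; return 2

3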